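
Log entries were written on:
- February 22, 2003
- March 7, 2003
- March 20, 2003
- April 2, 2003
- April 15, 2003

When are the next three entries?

Gaps between consecutive events: 13, 13, 13, 13 days — a constant 13-day interval.
April 15, 2003 + 13 days = April 28, 2003.
April 28, 2003 + 13 days = May 11, 2003.
May 11, 2003 + 13 days = May 24, 2003.

April 28, 2003; May 11, 2003; May 24, 2003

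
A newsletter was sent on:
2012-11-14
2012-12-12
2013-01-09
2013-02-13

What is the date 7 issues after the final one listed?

All dates are Wednesdays, 28, 28, 35 days apart.
Specifically, the 2nd Wednesday of each month.
March 2013 — 2nd Wednesday is 2013-03-13.
April 2013 — 2nd Wednesday is 2013-04-10.
May 2013 — 2nd Wednesday is 2013-05-08.
2nd Wednesday of June 2013: 2013-06-12.
July 2013 — 2nd Wednesday is 2013-07-10.
2nd Wednesday of August 2013: 2013-08-14.
2nd Wednesday of September 2013: 2013-09-11.

2013-09-11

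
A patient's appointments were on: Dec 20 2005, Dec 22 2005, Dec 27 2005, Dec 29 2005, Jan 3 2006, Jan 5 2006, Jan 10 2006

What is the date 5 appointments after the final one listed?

Jan 26 2006

Every event lands on a Tuesday or Thursday (gaps cycle 2, 5, 2, 5, 2, 5).
So the schedule is: every Tuesday and Thursday.
The following Thursday is Jan 12 2006.
The following Tuesday is Jan 17 2006.
Next Thursday: Jan 19 2006.
Next Tuesday: Jan 24 2006.
The following Thursday is Jan 26 2006.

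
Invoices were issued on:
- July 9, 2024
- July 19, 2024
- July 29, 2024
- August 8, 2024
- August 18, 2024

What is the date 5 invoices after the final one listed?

Every event comes 10 days after the last (10, 10, 10, 10).
August 18, 2024 + 10 days = August 28, 2024.
August 28, 2024 + 10 days = September 7, 2024.
September 7, 2024 + 10 days = September 17, 2024.
September 17, 2024 + 10 days = September 27, 2024.
September 27, 2024 + 10 days = October 7, 2024.

October 7, 2024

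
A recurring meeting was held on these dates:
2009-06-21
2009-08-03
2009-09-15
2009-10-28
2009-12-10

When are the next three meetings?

2010-01-22, 2010-03-06, 2010-04-18

Every event comes 43 days after the last (43, 43, 43, 43).
2009-12-10 + 43 days = 2010-01-22.
2010-01-22 + 43 days = 2010-03-06.
2010-03-06 + 43 days = 2010-04-18.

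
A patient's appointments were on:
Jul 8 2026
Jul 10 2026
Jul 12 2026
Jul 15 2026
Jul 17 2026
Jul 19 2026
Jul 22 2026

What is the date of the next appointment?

Every event lands on a Wednesday or Friday or Sunday (gaps cycle 2, 2, 3, 2, 2, 3).
So the schedule is: every Wednesday, Friday and Sunday.
The following Friday is Jul 24 2026.

Jul 24 2026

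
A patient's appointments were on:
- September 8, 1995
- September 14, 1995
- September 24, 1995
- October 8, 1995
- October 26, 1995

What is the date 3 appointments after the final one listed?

January 12, 1996

Gaps: 6, 10, 14, 18 days — each gap is 4 larger than the previous one.
Next gap: 22 days. October 26, 1995 + 22 days = November 17, 1995.
Next gap: 26 days. November 17, 1995 + 26 days = December 13, 1995.
Next gap: 30 days. December 13, 1995 + 30 days = January 12, 1996.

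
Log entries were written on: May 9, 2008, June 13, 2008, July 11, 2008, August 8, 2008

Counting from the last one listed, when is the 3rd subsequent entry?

Gaps: 35, 28, 28 days — a mix of 28 and 35. Every date is a Friday.
Each is the 2nd Friday of its month.
2nd Friday of September 2008: September 12, 2008.
October 2008 — 2nd Friday is October 10, 2008.
2nd Friday of November 2008: November 14, 2008.

November 14, 2008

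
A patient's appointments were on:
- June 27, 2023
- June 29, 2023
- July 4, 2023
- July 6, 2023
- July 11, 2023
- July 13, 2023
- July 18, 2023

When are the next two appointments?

Every event lands on a Tuesday or Thursday (gaps cycle 2, 5, 2, 5, 2, 5).
So the schedule is: every Tuesday and Thursday.
Next Thursday: July 20, 2023.
Next Tuesday: July 25, 2023.

July 20, 2023; July 25, 2023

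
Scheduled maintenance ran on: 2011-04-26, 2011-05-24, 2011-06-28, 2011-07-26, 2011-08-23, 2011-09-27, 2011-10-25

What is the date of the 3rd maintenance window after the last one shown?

These are Tuesdays at 28- or 35-day spacing (28, 35, 28, 28, 35, 28).
The pattern: 4th Tuesday of the month.
November 2011 — 4th Tuesday is 2011-11-22.
4th Tuesday of December 2011: 2011-12-27.
4th Tuesday of January 2012: 2012-01-24.

2012-01-24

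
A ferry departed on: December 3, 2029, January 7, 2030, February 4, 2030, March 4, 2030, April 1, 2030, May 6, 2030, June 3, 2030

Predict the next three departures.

Gaps: 35, 28, 28, 28, 35, 28 days — a mix of 28 and 35. Every date is a Monday.
Each is the 1st Monday of its month.
1st Monday of July 2030: July 1, 2030.
August 2030 — 1st Monday is August 5, 2030.
September 2030 — 1st Monday is September 2, 2030.

July 1, 2030; August 5, 2030; September 2, 2030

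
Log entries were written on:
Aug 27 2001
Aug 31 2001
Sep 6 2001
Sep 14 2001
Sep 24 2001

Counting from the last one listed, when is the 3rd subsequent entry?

Gaps: 4, 6, 8, 10 days — each gap is 2 larger than the previous one.
Next gap: 12 days. Sep 24 2001 + 12 days = Oct 6 2001.
Next gap: 14 days. Oct 6 2001 + 14 days = Oct 20 2001.
Next gap: 16 days. Oct 20 2001 + 16 days = Nov 5 2001.

Nov 5 2001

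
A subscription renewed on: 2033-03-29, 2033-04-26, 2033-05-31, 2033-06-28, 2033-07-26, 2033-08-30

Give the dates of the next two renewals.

These are Tuesdays with 28, 35, 28, 28, 35-day gaps.
Each is the final Tuesday of its month — 2033-03-29 is past the 28th, so '4th Tuesday' doesn't fit.
Last Tuesday of September 2033: 2033-09-27.
October 2033 ends with Tuesday 2033-10-25.

2033-09-27, 2033-10-25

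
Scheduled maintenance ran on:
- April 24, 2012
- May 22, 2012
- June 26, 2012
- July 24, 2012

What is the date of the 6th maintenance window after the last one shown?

These are Tuesdays at 28- or 35-day spacing (28, 35, 28).
The pattern: 4th Tuesday of the month.
August 2012 — 4th Tuesday is August 28, 2012.
September 2012 — 4th Tuesday is September 25, 2012.
4th Tuesday of October 2012: October 23, 2012.
4th Tuesday of November 2012: November 27, 2012.
December 2012 — 4th Tuesday is December 25, 2012.
January 2013 — 4th Tuesday is January 22, 2013.

January 22, 2013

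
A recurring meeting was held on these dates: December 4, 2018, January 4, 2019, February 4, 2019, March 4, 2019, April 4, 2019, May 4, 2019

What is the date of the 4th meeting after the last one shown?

Gaps: 31, 31, 28, 31, 30 days — not constant. Every event is on the 4th of the month.
Pattern: the 4th of each month.
Next: June 2019 → June 4, 2019.
July 2019: July 4, 2019.
Next: August 2019 → August 4, 2019.
Next: September 2019 → September 4, 2019.

September 4, 2019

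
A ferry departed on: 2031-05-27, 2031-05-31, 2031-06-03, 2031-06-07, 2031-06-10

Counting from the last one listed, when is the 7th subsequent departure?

Every event lands on a Tuesday or Saturday (gaps cycle 4, 3, 4, 3).
So the schedule is: every Tuesday and Saturday.
Next Saturday: 2031-06-14.
Next Tuesday: 2031-06-17.
Next Saturday: 2031-06-21.
Next Tuesday: 2031-06-24.
The following Saturday is 2031-06-28.
The following Tuesday is 2031-07-01.
The following Saturday is 2031-07-05.

2031-07-05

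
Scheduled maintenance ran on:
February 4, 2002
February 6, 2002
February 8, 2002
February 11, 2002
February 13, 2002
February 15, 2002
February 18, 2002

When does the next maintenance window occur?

February 20, 2002

Every event lands on a Monday or Wednesday or Friday (gaps cycle 2, 2, 3, 2, 2, 3).
So the schedule is: every Monday, Wednesday and Friday.
The following Wednesday is February 20, 2002.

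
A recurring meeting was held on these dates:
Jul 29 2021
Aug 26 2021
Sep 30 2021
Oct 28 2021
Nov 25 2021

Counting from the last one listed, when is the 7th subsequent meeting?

Jun 30 2022

Every date is a Thursday; gaps 28, 35, 28, 28 days.
Each is the last Thursday of its month (at least one falls on the 29th or later, ruling out '4th Thursday').
Last Thursday of December 2021: Dec 30 2021.
Last Thursday of January 2022: Jan 27 2022.
Last Thursday of February 2022: Feb 24 2022.
March 2022 ends with Thursday Mar 31 2022.
April 2022 ends with Thursday Apr 28 2022.
Last Thursday of May 2022: May 26 2022.
Last Thursday of June 2022: Jun 30 2022.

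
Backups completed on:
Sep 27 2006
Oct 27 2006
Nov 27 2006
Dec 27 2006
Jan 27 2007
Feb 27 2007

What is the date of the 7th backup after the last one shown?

The day-of-month is always 27 (30, 31, 30, 31, 31 days between events).
So this recurs on the 27th of each month.
Next: March 2007 → Mar 27 2007.
April 2007: Apr 27 2007.
May 2007: May 27 2007.
Next: June 2007 → Jun 27 2007.
Next: July 2007 → Jul 27 2007.
August 2007: Aug 27 2007.
September 2007: Sep 27 2007.

Sep 27 2007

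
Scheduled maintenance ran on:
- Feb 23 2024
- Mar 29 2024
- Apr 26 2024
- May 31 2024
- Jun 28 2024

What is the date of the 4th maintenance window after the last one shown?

Oct 25 2024

All Fridays; the gaps (35, 28, 35, 28) vary with month length.
This is the last Friday of each month.
Last Friday of July 2024: Jul 26 2024.
August 2024 ends with Friday Aug 30 2024.
September 2024 ends with Friday Sep 27 2024.
October 2024 ends with Friday Oct 25 2024.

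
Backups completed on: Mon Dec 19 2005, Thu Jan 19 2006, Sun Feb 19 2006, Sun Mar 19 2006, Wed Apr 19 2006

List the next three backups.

Fri May 19 2006, Mon Jun 19 2006, Wed Jul 19 2006

Each date is the 19th; the gaps (31, 31, 28, 31) track the month lengths.
The rule is the 19th of each month.
Next: May 2006 → Fri May 19 2006.
June 2006: Mon Jun 19 2006.
July 2006: Wed Jul 19 2006.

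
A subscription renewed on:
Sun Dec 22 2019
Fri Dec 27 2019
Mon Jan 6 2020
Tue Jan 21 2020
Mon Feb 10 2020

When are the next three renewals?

Intervals are 5, 10, 15, 20 days — an arithmetic progression with common difference 5.
Next gap: 25 days. Mon Feb 10 2020 + 25 days = Fri Mar 6 2020.
Next gap: 30 days. Fri Mar 6 2020 + 30 days = Sun Apr 5 2020.
Next gap: 35 days. Sun Apr 5 2020 + 35 days = Sun May 10 2020.

Fri Mar 6 2020, Sun Apr 5 2020, Sun May 10 2020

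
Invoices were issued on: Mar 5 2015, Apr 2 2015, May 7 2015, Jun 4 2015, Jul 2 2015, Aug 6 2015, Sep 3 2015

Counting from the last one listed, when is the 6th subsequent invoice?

All dates are Thursdays, 28, 35, 28, 28, 35, 28 days apart.
Specifically, the 1st Thursday of each month.
1st Thursday of October 2015: Oct 1 2015.
November 2015 — 1st Thursday is Nov 5 2015.
1st Thursday of December 2015: Dec 3 2015.
1st Thursday of January 2016: Jan 7 2016.
February 2016 — 1st Thursday is Feb 4 2016.
1st Thursday of March 2016: Mar 3 2016.

Mar 3 2016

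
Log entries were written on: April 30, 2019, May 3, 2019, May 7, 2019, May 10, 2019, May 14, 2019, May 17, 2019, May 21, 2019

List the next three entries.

May 24, 2019; May 28, 2019; May 31, 2019

Gaps: 3, 4, 3, 4, 3, 4 days — not constant, but cyclic with period 2.
The events fall on every Tuesday and Friday.
Next Friday: May 24, 2019.
The following Tuesday is May 28, 2019.
The following Friday is May 31, 2019.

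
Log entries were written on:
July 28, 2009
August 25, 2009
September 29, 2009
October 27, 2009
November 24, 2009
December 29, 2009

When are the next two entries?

January 26, 2010; February 23, 2010

Every date is a Tuesday; gaps 28, 35, 28, 28, 35 days.
Each is the last Tuesday of its month (at least one falls on the 29th or later, ruling out '4th Tuesday').
January 2010 ends with Tuesday January 26, 2010.
Last Tuesday of February 2010: February 23, 2010.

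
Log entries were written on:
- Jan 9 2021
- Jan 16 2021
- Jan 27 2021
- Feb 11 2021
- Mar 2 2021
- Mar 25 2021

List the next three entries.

Apr 21 2021, May 22 2021, Jun 26 2021

Intervals are 7, 11, 15, 19, 23 days — an arithmetic progression with common difference 4.
Next gap: 27 days. Mar 25 2021 + 27 days = Apr 21 2021.
Next gap: 31 days. Apr 21 2021 + 31 days = May 22 2021.
Next gap: 35 days. May 22 2021 + 35 days = Jun 26 2021.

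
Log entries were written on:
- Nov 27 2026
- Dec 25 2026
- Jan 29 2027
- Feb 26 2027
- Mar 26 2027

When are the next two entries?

Apr 30 2027, May 28 2027

All Fridays; the gaps (28, 35, 28, 28) vary with month length.
This is the last Friday of each month.
April 2027 ends with Friday Apr 30 2027.
Last Friday of May 2027: May 28 2027.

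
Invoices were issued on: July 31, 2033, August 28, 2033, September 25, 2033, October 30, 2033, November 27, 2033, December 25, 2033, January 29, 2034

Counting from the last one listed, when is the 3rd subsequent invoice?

All Sundays; the gaps (28, 28, 35, 28, 28, 35) vary with month length.
This is the last Sunday of each month.
Last Sunday of February 2034: February 26, 2034.
March 2034 ends with Sunday March 26, 2034.
Last Sunday of April 2034: April 30, 2034.

April 30, 2034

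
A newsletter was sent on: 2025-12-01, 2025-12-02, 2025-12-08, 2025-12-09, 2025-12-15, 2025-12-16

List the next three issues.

Gaps: 1, 6, 1, 6, 1 days — not constant, but cyclic with period 2.
The events fall on every Monday and Tuesday.
Next Monday: 2025-12-22.
Next Tuesday: 2025-12-23.
The following Monday is 2025-12-29.

2025-12-22, 2025-12-23, 2025-12-29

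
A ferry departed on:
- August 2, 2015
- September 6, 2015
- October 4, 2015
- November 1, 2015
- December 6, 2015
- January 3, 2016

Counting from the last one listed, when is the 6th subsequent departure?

July 3, 2016

These are Sundays at 28- or 35-day spacing (35, 28, 28, 35, 28).
The pattern: 1st Sunday of the month.
February 2016 — 1st Sunday is February 7, 2016.
March 2016 — 1st Sunday is March 6, 2016.
1st Sunday of April 2016: April 3, 2016.
May 2016 — 1st Sunday is May 1, 2016.
1st Sunday of June 2016: June 5, 2016.
July 2016 — 1st Sunday is July 3, 2016.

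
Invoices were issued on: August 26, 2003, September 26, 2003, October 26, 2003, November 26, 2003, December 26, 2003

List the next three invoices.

January 26, 2004; February 26, 2004; March 26, 2004

Each date is the 26th; the gaps (31, 30, 31, 30) track the month lengths.
The rule is the 26th of each month.
Next: January 2004 → January 26, 2004.
February 2004: February 26, 2004.
Next: March 2004 → March 26, 2004.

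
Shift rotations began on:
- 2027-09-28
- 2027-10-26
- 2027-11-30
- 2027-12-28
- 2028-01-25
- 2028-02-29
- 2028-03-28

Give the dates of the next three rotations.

These are Tuesdays with 28, 35, 28, 28, 35, 28-day gaps.
Each is the final Tuesday of its month — 2027-11-30 is past the 28th, so '4th Tuesday' doesn't fit.
April 2028 ends with Tuesday 2028-04-25.
May 2028 ends with Tuesday 2028-05-30.
Last Tuesday of June 2028: 2028-06-27.

2028-04-25, 2028-05-30, 2028-06-27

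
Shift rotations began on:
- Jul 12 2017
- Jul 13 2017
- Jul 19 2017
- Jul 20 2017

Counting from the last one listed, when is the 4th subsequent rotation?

Aug 3 2017

Gaps: 1, 6, 1 days — not constant, but cyclic with period 2.
The events fall on every Wednesday and Thursday.
The following Wednesday is Jul 26 2017.
Next Thursday: Jul 27 2017.
Next Wednesday: Aug 2 2017.
The following Thursday is Aug 3 2017.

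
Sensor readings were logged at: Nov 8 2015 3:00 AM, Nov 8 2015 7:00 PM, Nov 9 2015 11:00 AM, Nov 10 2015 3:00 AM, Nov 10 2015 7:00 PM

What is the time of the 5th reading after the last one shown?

Gaps: 16, 16, 16, 16 hours — each event is 16 hours after the previous one.
Nov 10 2015 7:00 PM + 16 h = Nov 11 2015 11:00 AM.
Nov 11 2015 11:00 AM + 16 h = Nov 12 2015 3:00 AM.
Nov 12 2015 3:00 AM + 16 h = Nov 12 2015 7:00 PM.
Nov 12 2015 7:00 PM + 16 h = Nov 13 2015 11:00 AM.
Nov 13 2015 11:00 AM + 16 h = Nov 14 2015 3:00 AM.

Nov 14 2015 3:00 AM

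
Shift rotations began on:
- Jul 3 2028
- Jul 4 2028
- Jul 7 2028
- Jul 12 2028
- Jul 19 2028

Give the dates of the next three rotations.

Jul 28 2028, Aug 8 2028, Aug 21 2028

Intervals are 1, 3, 5, 7 days — an arithmetic progression with common difference 2.
Next gap: 9 days. Jul 19 2028 + 9 days = Jul 28 2028.
Next gap: 11 days. Jul 28 2028 + 11 days = Aug 8 2028.
Next gap: 13 days. Aug 8 2028 + 13 days = Aug 21 2028.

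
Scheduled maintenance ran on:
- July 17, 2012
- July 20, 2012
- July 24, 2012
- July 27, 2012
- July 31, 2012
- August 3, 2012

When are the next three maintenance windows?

August 7, 2012; August 10, 2012; August 14, 2012

Every event lands on a Tuesday or Friday (gaps cycle 3, 4, 3, 4, 3).
So the schedule is: every Tuesday and Friday.
The following Tuesday is August 7, 2012.
The following Friday is August 10, 2012.
The following Tuesday is August 14, 2012.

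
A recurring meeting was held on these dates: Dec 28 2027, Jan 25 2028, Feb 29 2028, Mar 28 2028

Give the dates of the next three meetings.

Apr 25 2028, May 30 2028, Jun 27 2028

All Tuesdays; the gaps (28, 35, 28) vary with month length.
This is the last Tuesday of each month.
Last Tuesday of April 2028: Apr 25 2028.
Last Tuesday of May 2028: May 30 2028.
Last Tuesday of June 2028: Jun 27 2028.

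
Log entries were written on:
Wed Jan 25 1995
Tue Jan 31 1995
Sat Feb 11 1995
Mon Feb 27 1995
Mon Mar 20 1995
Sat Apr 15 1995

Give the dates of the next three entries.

Tue May 16 1995, Wed Jun 21 1995, Tue Aug 1 1995

The spacing grows by 5 each time: 6, 11, 16, 21, 26 days.
Next gap: 31 days. Sat Apr 15 1995 + 31 days = Tue May 16 1995.
Next gap: 36 days. Tue May 16 1995 + 36 days = Wed Jun 21 1995.
Next gap: 41 days. Wed Jun 21 1995 + 41 days = Tue Aug 1 1995.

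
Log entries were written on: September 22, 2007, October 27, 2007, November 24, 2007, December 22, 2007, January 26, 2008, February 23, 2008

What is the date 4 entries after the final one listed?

These are Saturdays at 28- or 35-day spacing (35, 28, 28, 35, 28).
The pattern: 4th Saturday of the month.
4th Saturday of March 2008: March 22, 2008.
April 2008 — 4th Saturday is April 26, 2008.
4th Saturday of May 2008: May 24, 2008.
June 2008 — 4th Saturday is June 28, 2008.

June 28, 2008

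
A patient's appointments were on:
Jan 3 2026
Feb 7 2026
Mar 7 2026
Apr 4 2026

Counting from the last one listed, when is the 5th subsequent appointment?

All dates are Saturdays, 35, 28, 28 days apart.
Specifically, the 1st Saturday of each month.
1st Saturday of May 2026: May 2 2026.
June 2026 — 1st Saturday is Jun 6 2026.
1st Saturday of July 2026: Jul 4 2026.
August 2026 — 1st Saturday is Aug 1 2026.
1st Saturday of September 2026: Sep 5 2026.

Sep 5 2026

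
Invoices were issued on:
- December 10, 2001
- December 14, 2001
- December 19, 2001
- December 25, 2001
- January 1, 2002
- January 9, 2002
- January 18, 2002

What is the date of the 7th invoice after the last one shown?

The spacing grows by 1 each time: 4, 5, 6, 7, 8, 9 days.
Next gap: 10 days. January 18, 2002 + 10 days = January 28, 2002.
Next gap: 11 days. January 28, 2002 + 11 days = February 8, 2002.
Next gap: 12 days. February 8, 2002 + 12 days = February 20, 2002.
Next gap: 13 days. February 20, 2002 + 13 days = March 5, 2002.
Next gap: 14 days. March 5, 2002 + 14 days = March 19, 2002.
Next gap: 15 days. March 19, 2002 + 15 days = April 3, 2002.
Next gap: 16 days. April 3, 2002 + 16 days = April 19, 2002.

April 19, 2002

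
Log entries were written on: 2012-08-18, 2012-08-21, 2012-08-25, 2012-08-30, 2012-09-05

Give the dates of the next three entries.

2012-09-12, 2012-09-20, 2012-09-29

Intervals are 3, 4, 5, 6 days — an arithmetic progression with common difference 1.
Next gap: 7 days. 2012-09-05 + 7 days = 2012-09-12.
Next gap: 8 days. 2012-09-12 + 8 days = 2012-09-20.
Next gap: 9 days. 2012-09-20 + 9 days = 2012-09-29.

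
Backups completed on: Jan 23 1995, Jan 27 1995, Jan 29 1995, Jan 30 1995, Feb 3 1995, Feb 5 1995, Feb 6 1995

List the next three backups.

Feb 10 1995, Feb 12 1995, Feb 13 1995

Every event lands on a Monday or Friday or Sunday (gaps cycle 4, 2, 1, 4, 2, 1).
So the schedule is: every Monday, Friday and Sunday.
Next Friday: Feb 10 1995.
The following Sunday is Feb 12 1995.
The following Monday is Feb 13 1995.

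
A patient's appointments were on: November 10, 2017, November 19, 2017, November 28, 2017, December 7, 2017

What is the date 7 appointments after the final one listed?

February 8, 2018

Gaps between consecutive events: 9, 9, 9 days — a constant 9-day interval.
December 7, 2017 + 9 days = December 16, 2017.
December 16, 2017 + 9 days = December 25, 2017.
December 25, 2017 + 9 days = January 3, 2018.
January 3, 2018 + 9 days = January 12, 2018.
January 12, 2018 + 9 days = January 21, 2018.
January 21, 2018 + 9 days = January 30, 2018.
January 30, 2018 + 9 days = February 8, 2018.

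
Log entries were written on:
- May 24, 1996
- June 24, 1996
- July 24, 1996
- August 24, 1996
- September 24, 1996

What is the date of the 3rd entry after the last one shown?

The day-of-month is always 24 (31, 30, 31, 31 days between events).
So this recurs on the 24th of each month.
October 1996: October 24, 1996.
November 1996: November 24, 1996.
Next: December 1996 → December 24, 1996.

December 24, 1996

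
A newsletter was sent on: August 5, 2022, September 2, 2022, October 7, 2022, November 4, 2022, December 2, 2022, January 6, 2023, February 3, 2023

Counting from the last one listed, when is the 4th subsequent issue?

June 2, 2023

These are Fridays at 28- or 35-day spacing (28, 35, 28, 28, 35, 28).
The pattern: 1st Friday of the month.
March 2023 — 1st Friday is March 3, 2023.
1st Friday of April 2023: April 7, 2023.
1st Friday of May 2023: May 5, 2023.
June 2023 — 1st Friday is June 2, 2023.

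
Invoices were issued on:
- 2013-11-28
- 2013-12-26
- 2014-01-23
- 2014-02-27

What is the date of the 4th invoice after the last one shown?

2014-06-26

Gaps: 28, 28, 35 days — a mix of 28 and 35. Every date is a Thursday.
Each is the 4th Thursday of its month.
4th Thursday of March 2014: 2014-03-27.
4th Thursday of April 2014: 2014-04-24.
May 2014 — 4th Thursday is 2014-05-22.
4th Thursday of June 2014: 2014-06-26.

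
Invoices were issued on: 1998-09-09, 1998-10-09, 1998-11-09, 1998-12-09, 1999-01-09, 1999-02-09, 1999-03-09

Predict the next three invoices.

The day-of-month is always 9 (30, 31, 30, 31, 31, 28 days between events).
So this recurs on the 9th of each month.
April 1999: 1999-04-09.
Next: May 1999 → 1999-05-09.
Next: June 1999 → 1999-06-09.

1999-04-09, 1999-05-09, 1999-06-09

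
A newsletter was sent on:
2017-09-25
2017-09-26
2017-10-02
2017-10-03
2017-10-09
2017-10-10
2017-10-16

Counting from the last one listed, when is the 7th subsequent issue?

2017-11-07

Gaps: 1, 6, 1, 6, 1, 6 days — not constant, but cyclic with period 2.
The events fall on every Monday and Tuesday.
Next Tuesday: 2017-10-17.
Next Monday: 2017-10-23.
Next Tuesday: 2017-10-24.
Next Monday: 2017-10-30.
The following Tuesday is 2017-10-31.
Next Monday: 2017-11-06.
Next Tuesday: 2017-11-07.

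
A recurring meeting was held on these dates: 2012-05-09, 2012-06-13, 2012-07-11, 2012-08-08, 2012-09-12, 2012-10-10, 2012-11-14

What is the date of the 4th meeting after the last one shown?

2013-03-13

Gaps: 35, 28, 28, 35, 28, 35 days — a mix of 28 and 35. Every date is a Wednesday.
Each is the 2nd Wednesday of its month.
December 2012 — 2nd Wednesday is 2012-12-12.
2nd Wednesday of January 2013: 2013-01-09.
February 2013 — 2nd Wednesday is 2013-02-13.
March 2013 — 2nd Wednesday is 2013-03-13.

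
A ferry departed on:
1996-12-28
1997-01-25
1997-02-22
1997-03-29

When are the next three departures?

1997-04-26, 1997-05-31, 1997-06-28

Every date is a Saturday; gaps 28, 28, 35 days.
Each is the last Saturday of its month (at least one falls on the 29th or later, ruling out '4th Saturday').
Last Saturday of April 1997: 1997-04-26.
Last Saturday of May 1997: 1997-05-31.
Last Saturday of June 1997: 1997-06-28.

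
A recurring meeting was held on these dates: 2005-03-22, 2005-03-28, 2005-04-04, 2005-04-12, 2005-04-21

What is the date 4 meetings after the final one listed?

Gaps: 6, 7, 8, 9 days — each gap is 1 larger than the previous one.
Next gap: 10 days. 2005-04-21 + 10 days = 2005-05-01.
Next gap: 11 days. 2005-05-01 + 11 days = 2005-05-12.
Next gap: 12 days. 2005-05-12 + 12 days = 2005-05-24.
Next gap: 13 days. 2005-05-24 + 13 days = 2005-06-06.

2005-06-06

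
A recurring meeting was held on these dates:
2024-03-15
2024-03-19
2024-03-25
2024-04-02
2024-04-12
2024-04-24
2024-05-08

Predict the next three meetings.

2024-05-24, 2024-06-11, 2024-07-01

Intervals are 4, 6, 8, 10, 12, 14 days — an arithmetic progression with common difference 2.
Next gap: 16 days. 2024-05-08 + 16 days = 2024-05-24.
Next gap: 18 days. 2024-05-24 + 18 days = 2024-06-11.
Next gap: 20 days. 2024-06-11 + 20 days = 2024-07-01.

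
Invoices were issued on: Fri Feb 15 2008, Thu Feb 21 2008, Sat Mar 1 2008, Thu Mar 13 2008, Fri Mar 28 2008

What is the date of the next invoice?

Tue Apr 15 2008

Intervals are 6, 9, 12, 15 days — an arithmetic progression with common difference 3.
Next gap: 18 days. Fri Mar 28 2008 + 18 days = Tue Apr 15 2008.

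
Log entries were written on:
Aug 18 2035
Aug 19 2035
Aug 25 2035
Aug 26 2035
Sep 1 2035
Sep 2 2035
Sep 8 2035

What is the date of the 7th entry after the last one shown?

Gaps: 1, 6, 1, 6, 1, 6 days — not constant, but cyclic with period 2.
The events fall on every Saturday and Sunday.
The following Sunday is Sep 9 2035.
Next Saturday: Sep 15 2035.
The following Sunday is Sep 16 2035.
Next Saturday: Sep 22 2035.
The following Sunday is Sep 23 2035.
Next Saturday: Sep 29 2035.
Next Sunday: Sep 30 2035.

Sep 30 2035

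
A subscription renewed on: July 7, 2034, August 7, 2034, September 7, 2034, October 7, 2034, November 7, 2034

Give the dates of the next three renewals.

December 7, 2034; January 7, 2035; February 7, 2035

Gaps: 31, 31, 30, 31 days — not constant. Every event is on the 7th of the month.
Pattern: the 7th of each month.
Next: December 2034 → December 7, 2034.
January 2035: January 7, 2035.
February 2035: February 7, 2035.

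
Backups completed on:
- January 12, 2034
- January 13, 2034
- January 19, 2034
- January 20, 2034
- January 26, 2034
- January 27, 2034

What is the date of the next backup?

February 2, 2034

The gap pattern 1, 6, 1, 6, 1 repeats every 2 events.
These are the Thursdays and Fridays of each week.
The following Thursday is February 2, 2034.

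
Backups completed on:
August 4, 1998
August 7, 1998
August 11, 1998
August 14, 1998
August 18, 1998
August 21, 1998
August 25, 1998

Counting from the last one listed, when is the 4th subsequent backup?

Gaps: 3, 4, 3, 4, 3, 4 days — not constant, but cyclic with period 2.
The events fall on every Tuesday and Friday.
The following Friday is August 28, 1998.
The following Tuesday is September 1, 1998.
Next Friday: September 4, 1998.
The following Tuesday is September 8, 1998.

September 8, 1998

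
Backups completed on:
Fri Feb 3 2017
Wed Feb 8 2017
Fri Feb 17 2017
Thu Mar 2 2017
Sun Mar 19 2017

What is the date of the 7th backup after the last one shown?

Sun Nov 5 2017

The spacing grows by 4 each time: 5, 9, 13, 17 days.
Next gap: 21 days. Sun Mar 19 2017 + 21 days = Sun Apr 9 2017.
Next gap: 25 days. Sun Apr 9 2017 + 25 days = Thu May 4 2017.
Next gap: 29 days. Thu May 4 2017 + 29 days = Fri Jun 2 2017.
Next gap: 33 days. Fri Jun 2 2017 + 33 days = Wed Jul 5 2017.
Next gap: 37 days. Wed Jul 5 2017 + 37 days = Fri Aug 11 2017.
Next gap: 41 days. Fri Aug 11 2017 + 41 days = Thu Sep 21 2017.
Next gap: 45 days. Thu Sep 21 2017 + 45 days = Sun Nov 5 2017.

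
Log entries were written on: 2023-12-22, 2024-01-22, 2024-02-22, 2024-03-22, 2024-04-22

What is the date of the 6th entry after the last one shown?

Each date is the 22nd; the gaps (31, 31, 29, 31) track the month lengths.
The rule is the 22nd of each month.
May 2024: 2024-05-22.
June 2024: 2024-06-22.
July 2024: 2024-07-22.
August 2024: 2024-08-22.
September 2024: 2024-09-22.
Next: October 2024 → 2024-10-22.

2024-10-22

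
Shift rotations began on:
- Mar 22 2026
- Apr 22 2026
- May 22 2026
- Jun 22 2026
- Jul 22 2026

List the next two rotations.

The day-of-month is always 22 (31, 30, 31, 30 days between events).
So this recurs on the 22nd of each month.
August 2026: Aug 22 2026.
Next: September 2026 → Sep 22 2026.

Aug 22 2026, Sep 22 2026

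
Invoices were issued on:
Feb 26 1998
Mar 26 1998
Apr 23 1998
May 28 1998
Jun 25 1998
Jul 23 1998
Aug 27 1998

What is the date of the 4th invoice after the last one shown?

These are Thursdays at 28- or 35-day spacing (28, 28, 35, 28, 28, 35).
The pattern: 4th Thursday of the month.
4th Thursday of September 1998: Sep 24 1998.
4th Thursday of October 1998: Oct 22 1998.
4th Thursday of November 1998: Nov 26 1998.
4th Thursday of December 1998: Dec 24 1998.

Dec 24 1998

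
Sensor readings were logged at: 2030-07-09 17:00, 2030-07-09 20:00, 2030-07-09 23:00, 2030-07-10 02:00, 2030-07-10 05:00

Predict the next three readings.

Spacing: 3, 3, 3, 3 h — constant 3 h.
2030-07-10 05:00 + 3 h = 2030-07-10 08:00.
2030-07-10 08:00 + 3 h = 2030-07-10 11:00.
2030-07-10 11:00 + 3 h = 2030-07-10 14:00.

2030-07-10 08:00, 2030-07-10 11:00, 2030-07-10 14:00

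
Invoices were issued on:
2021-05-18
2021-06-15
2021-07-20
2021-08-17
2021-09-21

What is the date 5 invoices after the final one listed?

2022-02-15

These are Tuesdays at 28- or 35-day spacing (28, 35, 28, 35).
The pattern: 3rd Tuesday of the month.
October 2021 — 3rd Tuesday is 2021-10-19.
3rd Tuesday of November 2021: 2021-11-16.
3rd Tuesday of December 2021: 2021-12-21.
3rd Tuesday of January 2022: 2022-01-18.
3rd Tuesday of February 2022: 2022-02-15.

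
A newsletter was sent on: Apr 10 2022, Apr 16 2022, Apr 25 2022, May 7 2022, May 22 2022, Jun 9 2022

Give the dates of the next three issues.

Gaps: 6, 9, 12, 15, 18 days — each gap is 3 larger than the previous one.
Next gap: 21 days. Jun 9 2022 + 21 days = Jun 30 2022.
Next gap: 24 days. Jun 30 2022 + 24 days = Jul 24 2022.
Next gap: 27 days. Jul 24 2022 + 27 days = Aug 20 2022.

Jun 30 2022, Jul 24 2022, Aug 20 2022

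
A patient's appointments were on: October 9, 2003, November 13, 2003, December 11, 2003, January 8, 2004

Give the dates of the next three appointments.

All dates are Thursdays, 35, 28, 28 days apart.
Specifically, the 2nd Thursday of each month.
February 2004 — 2nd Thursday is February 12, 2004.
March 2004 — 2nd Thursday is March 11, 2004.
2nd Thursday of April 2004: April 8, 2004.

February 12, 2004; March 11, 2004; April 8, 2004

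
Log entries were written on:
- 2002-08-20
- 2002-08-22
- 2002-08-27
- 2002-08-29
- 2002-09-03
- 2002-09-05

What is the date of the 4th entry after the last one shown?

The gap pattern 2, 5, 2, 5, 2 repeats every 2 events.
These are the Tuesdays and Thursdays of each week.
Next Tuesday: 2002-09-10.
Next Thursday: 2002-09-12.
Next Tuesday: 2002-09-17.
Next Thursday: 2002-09-19.

2002-09-19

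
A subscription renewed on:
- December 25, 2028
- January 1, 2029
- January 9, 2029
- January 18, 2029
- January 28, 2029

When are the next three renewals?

The spacing grows by 1 each time: 7, 8, 9, 10 days.
Next gap: 11 days. January 28, 2029 + 11 days = February 8, 2029.
Next gap: 12 days. February 8, 2029 + 12 days = February 20, 2029.
Next gap: 13 days. February 20, 2029 + 13 days = March 5, 2029.

February 8, 2029; February 20, 2029; March 5, 2029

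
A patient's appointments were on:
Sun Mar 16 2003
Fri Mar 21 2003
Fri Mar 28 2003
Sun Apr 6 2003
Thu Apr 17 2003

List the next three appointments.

Gaps: 5, 7, 9, 11 days — each gap is 2 larger than the previous one.
Next gap: 13 days. Thu Apr 17 2003 + 13 days = Wed Apr 30 2003.
Next gap: 15 days. Wed Apr 30 2003 + 15 days = Thu May 15 2003.
Next gap: 17 days. Thu May 15 2003 + 17 days = Sun Jun 1 2003.

Wed Apr 30 2003, Thu May 15 2003, Sun Jun 1 2003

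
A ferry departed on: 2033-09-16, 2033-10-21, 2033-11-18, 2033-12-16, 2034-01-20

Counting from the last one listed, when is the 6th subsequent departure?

2034-07-21

Gaps: 35, 28, 28, 35 days — a mix of 28 and 35. Every date is a Friday.
Each is the 3rd Friday of its month.
February 2034 — 3rd Friday is 2034-02-17.
3rd Friday of March 2034: 2034-03-17.
April 2034 — 3rd Friday is 2034-04-21.
3rd Friday of May 2034: 2034-05-19.
June 2034 — 3rd Friday is 2034-06-16.
July 2034 — 3rd Friday is 2034-07-21.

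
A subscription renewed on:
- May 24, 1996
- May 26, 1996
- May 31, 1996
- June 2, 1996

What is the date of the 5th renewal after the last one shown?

June 21, 1996

Every event lands on a Friday or Sunday (gaps cycle 2, 5, 2).
So the schedule is: every Friday and Sunday.
The following Friday is June 7, 1996.
Next Sunday: June 9, 1996.
The following Friday is June 14, 1996.
Next Sunday: June 16, 1996.
Next Friday: June 21, 1996.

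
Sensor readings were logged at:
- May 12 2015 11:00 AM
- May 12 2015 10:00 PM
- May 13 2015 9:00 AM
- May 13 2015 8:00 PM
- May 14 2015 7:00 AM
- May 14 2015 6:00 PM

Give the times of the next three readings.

May 15 2015 5:00 AM, May 15 2015 4:00 PM, May 16 2015 3:00 AM

Spacing: 11, 11, 11, 11, 11 h — constant 11 h.
May 14 2015 6:00 PM + 11 h = May 15 2015 5:00 AM.
May 15 2015 5:00 AM + 11 h = May 15 2015 4:00 PM.
May 15 2015 4:00 PM + 11 h = May 16 2015 3:00 AM.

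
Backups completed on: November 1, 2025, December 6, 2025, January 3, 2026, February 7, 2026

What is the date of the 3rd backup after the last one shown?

All dates are Saturdays, 35, 28, 35 days apart.
Specifically, the 1st Saturday of each month.
1st Saturday of March 2026: March 7, 2026.
April 2026 — 1st Saturday is April 4, 2026.
1st Saturday of May 2026: May 2, 2026.

May 2, 2026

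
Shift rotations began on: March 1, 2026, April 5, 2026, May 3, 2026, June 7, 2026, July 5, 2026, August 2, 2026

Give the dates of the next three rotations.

Gaps: 35, 28, 35, 28, 28 days — a mix of 28 and 35. Every date is a Sunday.
Each is the 1st Sunday of its month.
September 2026 — 1st Sunday is September 6, 2026.
1st Sunday of October 2026: October 4, 2026.
November 2026 — 1st Sunday is November 1, 2026.

September 6, 2026; October 4, 2026; November 1, 2026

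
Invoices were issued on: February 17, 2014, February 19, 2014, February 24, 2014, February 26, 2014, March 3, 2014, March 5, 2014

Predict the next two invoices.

Gaps: 2, 5, 2, 5, 2 days — not constant, but cyclic with period 2.
The events fall on every Monday and Wednesday.
Next Monday: March 10, 2014.
Next Wednesday: March 12, 2014.

March 10, 2014; March 12, 2014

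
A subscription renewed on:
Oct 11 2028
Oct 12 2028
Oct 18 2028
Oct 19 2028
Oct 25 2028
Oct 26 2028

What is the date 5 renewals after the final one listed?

Nov 15 2028

Every event lands on a Wednesday or Thursday (gaps cycle 1, 6, 1, 6, 1).
So the schedule is: every Wednesday and Thursday.
Next Wednesday: Nov 1 2028.
Next Thursday: Nov 2 2028.
The following Wednesday is Nov 8 2028.
Next Thursday: Nov 9 2028.
The following Wednesday is Nov 15 2028.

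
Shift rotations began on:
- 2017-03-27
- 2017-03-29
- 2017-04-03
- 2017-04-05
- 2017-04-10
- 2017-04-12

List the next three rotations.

2017-04-17, 2017-04-19, 2017-04-24

The gap pattern 2, 5, 2, 5, 2 repeats every 2 events.
These are the Mondays and Wednesdays of each week.
Next Monday: 2017-04-17.
The following Wednesday is 2017-04-19.
The following Monday is 2017-04-24.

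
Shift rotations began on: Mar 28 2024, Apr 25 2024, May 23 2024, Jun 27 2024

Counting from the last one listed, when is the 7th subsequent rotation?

Gaps: 28, 28, 35 days — a mix of 28 and 35. Every date is a Thursday.
Each is the 4th Thursday of its month.
4th Thursday of July 2024: Jul 25 2024.
4th Thursday of August 2024: Aug 22 2024.
4th Thursday of September 2024: Sep 26 2024.
4th Thursday of October 2024: Oct 24 2024.
4th Thursday of November 2024: Nov 28 2024.
4th Thursday of December 2024: Dec 26 2024.
4th Thursday of January 2025: Jan 23 2025.

Jan 23 2025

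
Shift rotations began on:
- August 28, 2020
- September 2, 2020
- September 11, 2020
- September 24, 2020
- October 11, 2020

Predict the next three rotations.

Intervals are 5, 9, 13, 17 days — an arithmetic progression with common difference 4.
Next gap: 21 days. October 11, 2020 + 21 days = November 1, 2020.
Next gap: 25 days. November 1, 2020 + 25 days = November 26, 2020.
Next gap: 29 days. November 26, 2020 + 29 days = December 25, 2020.

November 1, 2020; November 26, 2020; December 25, 2020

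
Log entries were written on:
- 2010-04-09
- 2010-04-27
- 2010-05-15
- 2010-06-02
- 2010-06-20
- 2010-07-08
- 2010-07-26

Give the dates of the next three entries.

2010-08-13, 2010-08-31, 2010-09-18

Every event comes 18 days after the last (18, 18, 18, 18, 18, 18).
2010-07-26 + 18 days = 2010-08-13.
2010-08-13 + 18 days = 2010-08-31.
2010-08-31 + 18 days = 2010-09-18.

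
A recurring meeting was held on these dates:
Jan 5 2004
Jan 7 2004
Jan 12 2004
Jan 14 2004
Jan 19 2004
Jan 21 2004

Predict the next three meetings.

Jan 26 2004, Jan 28 2004, Feb 2 2004

The gap pattern 2, 5, 2, 5, 2 repeats every 2 events.
These are the Mondays and Wednesdays of each week.
Next Monday: Jan 26 2004.
Next Wednesday: Jan 28 2004.
Next Monday: Feb 2 2004.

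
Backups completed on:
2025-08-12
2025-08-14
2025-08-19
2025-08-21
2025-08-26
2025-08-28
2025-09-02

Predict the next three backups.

Every event lands on a Tuesday or Thursday (gaps cycle 2, 5, 2, 5, 2, 5).
So the schedule is: every Tuesday and Thursday.
The following Thursday is 2025-09-04.
The following Tuesday is 2025-09-09.
Next Thursday: 2025-09-11.

2025-09-04, 2025-09-09, 2025-09-11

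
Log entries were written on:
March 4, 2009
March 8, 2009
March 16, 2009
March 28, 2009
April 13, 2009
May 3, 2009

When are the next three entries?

The spacing grows by 4 each time: 4, 8, 12, 16, 20 days.
Next gap: 24 days. May 3, 2009 + 24 days = May 27, 2009.
Next gap: 28 days. May 27, 2009 + 28 days = June 24, 2009.
Next gap: 32 days. June 24, 2009 + 32 days = July 26, 2009.

May 27, 2009; June 24, 2009; July 26, 2009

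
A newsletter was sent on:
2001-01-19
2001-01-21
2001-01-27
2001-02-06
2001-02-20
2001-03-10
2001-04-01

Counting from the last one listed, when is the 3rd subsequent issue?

The spacing grows by 4 each time: 2, 6, 10, 14, 18, 22 days.
Next gap: 26 days. 2001-04-01 + 26 days = 2001-04-27.
Next gap: 30 days. 2001-04-27 + 30 days = 2001-05-27.
Next gap: 34 days. 2001-05-27 + 34 days = 2001-06-30.

2001-06-30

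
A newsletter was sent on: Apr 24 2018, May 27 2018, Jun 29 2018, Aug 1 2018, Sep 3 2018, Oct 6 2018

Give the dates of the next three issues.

Gaps between consecutive events: 33, 33, 33, 33, 33 days — a constant 33-day interval.
Oct 6 2018 + 33 days = Nov 8 2018.
Nov 8 2018 + 33 days = Dec 11 2018.
Dec 11 2018 + 33 days = Jan 13 2019.

Nov 8 2018, Dec 11 2018, Jan 13 2019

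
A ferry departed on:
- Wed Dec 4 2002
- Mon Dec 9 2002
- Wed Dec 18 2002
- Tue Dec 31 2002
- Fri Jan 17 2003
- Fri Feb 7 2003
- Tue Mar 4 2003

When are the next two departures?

Gaps: 5, 9, 13, 17, 21, 25 days — each gap is 4 larger than the previous one.
Next gap: 29 days. Tue Mar 4 2003 + 29 days = Wed Apr 2 2003.
Next gap: 33 days. Wed Apr 2 2003 + 33 days = Mon May 5 2003.

Wed Apr 2 2003, Mon May 5 2003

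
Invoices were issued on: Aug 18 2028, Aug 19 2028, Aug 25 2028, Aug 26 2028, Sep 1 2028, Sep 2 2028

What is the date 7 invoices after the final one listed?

Sep 29 2028

Every event lands on a Friday or Saturday (gaps cycle 1, 6, 1, 6, 1).
So the schedule is: every Friday and Saturday.
The following Friday is Sep 8 2028.
The following Saturday is Sep 9 2028.
Next Friday: Sep 15 2028.
The following Saturday is Sep 16 2028.
Next Friday: Sep 22 2028.
Next Saturday: Sep 23 2028.
Next Friday: Sep 29 2028.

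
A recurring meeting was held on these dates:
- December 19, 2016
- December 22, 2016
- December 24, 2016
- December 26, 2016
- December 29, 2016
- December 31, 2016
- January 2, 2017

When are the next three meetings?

January 5, 2017; January 7, 2017; January 9, 2017

Every event lands on a Monday or Thursday or Saturday (gaps cycle 3, 2, 2, 3, 2, 2).
So the schedule is: every Monday, Thursday and Saturday.
Next Thursday: January 5, 2017.
The following Saturday is January 7, 2017.
Next Monday: January 9, 2017.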